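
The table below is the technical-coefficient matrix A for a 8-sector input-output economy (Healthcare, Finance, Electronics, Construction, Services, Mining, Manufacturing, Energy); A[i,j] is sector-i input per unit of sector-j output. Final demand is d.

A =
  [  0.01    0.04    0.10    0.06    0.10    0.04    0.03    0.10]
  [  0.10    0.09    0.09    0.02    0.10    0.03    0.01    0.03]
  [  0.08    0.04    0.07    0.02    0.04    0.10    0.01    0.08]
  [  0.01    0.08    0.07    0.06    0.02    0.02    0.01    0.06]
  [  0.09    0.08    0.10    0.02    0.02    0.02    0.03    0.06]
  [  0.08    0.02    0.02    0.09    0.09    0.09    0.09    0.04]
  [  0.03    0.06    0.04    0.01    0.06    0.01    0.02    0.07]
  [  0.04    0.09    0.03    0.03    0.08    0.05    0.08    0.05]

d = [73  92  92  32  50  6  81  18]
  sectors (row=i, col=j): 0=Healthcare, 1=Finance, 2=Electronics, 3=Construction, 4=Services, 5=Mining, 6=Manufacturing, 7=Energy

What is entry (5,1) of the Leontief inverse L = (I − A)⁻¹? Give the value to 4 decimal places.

Form M = I − A:
  [  0.99   -0.04   -0.10   -0.06   -0.10   -0.04   -0.03   -0.10]
  [ -0.10    0.91   -0.09   -0.02   -0.10   -0.03   -0.01   -0.03]
  [ -0.08   -0.04    0.93   -0.02   -0.04   -0.10   -0.01   -0.08]
  [ -0.01   -0.08   -0.07    0.94   -0.02   -0.02   -0.01   -0.06]
  [ -0.09   -0.08   -0.10   -0.02    0.98   -0.02   -0.03   -0.06]
  [ -0.08   -0.02   -0.02   -0.09   -0.09    0.91   -0.09   -0.04]
  [ -0.03   -0.06   -0.04   -0.01   -0.06   -0.01    0.98   -0.07]
  [ -0.04   -0.09   -0.03   -0.03   -0.08   -0.05   -0.08    0.95]
Leontief inverse L = M⁻¹:
  [  1.0612    0.0952    0.1553    0.0895    0.1496    0.0811    0.0603    0.1507]
  [  0.1526    1.1426    0.1532    0.0504    0.1550    0.0707    0.0365    0.0837]
  [  0.1265    0.0866    1.1206    0.0540    0.0948    0.1424    0.0433    0.1290]
  [  0.0455    0.1191    0.1092    1.0807    0.0572    0.0484    0.0286    0.0938]
  [  0.1337    0.1264    0.1524    0.0468    1.0716    0.0579    0.0544    0.1080]
  [  0.1273    0.0754    0.0788    0.1269    0.1455    1.1283    0.1227    0.0962]
  [  0.0632    0.0962    0.0771    0.0273    0.0950    0.0341    1.0388    0.1019]
  [  0.0879    0.1415    0.0834    0.0573    0.1317    0.0833    0.1068    1.0967]
Total output x = L · d:
  x_0 = 1.0612·73 + 0.0952·92 + 0.1553·92 + 0.0895·32 + 0.1496·50 + 0.0811·6 + 0.0603·81 + 0.1507·18 = 118.9424
  x_1 = 0.1526·73 + 1.1426·92 + 0.1532·92 + 0.0504·32 + 0.1550·50 + 0.0707·6 + 0.0365·81 + 0.0837·18 = 144.6129
  x_2 = 0.1265·73 + 0.0866·92 + 1.1206·92 + 0.0540·32 + 0.0948·50 + 0.1424·6 + 0.0433·81 + 0.1290·18 = 133.4510
  x_3 = 0.0455·73 + 0.1191·92 + 0.1092·92 + 1.0807·32 + 0.0572·50 + 0.0484·6 + 0.0286·81 + 0.0938·18 = 66.0602
  x_4 = 0.1337·73 + 0.1264·92 + 0.1524·92 + 0.0468·32 + 1.0716·50 + 0.0579·6 + 0.0544·81 + 0.1080·18 = 97.1840
  x_5 = 0.1273·73 + 0.0754·92 + 0.0788·92 + 0.1269·32 + 0.1455·50 + 1.1283·6 + 0.1227·81 + 0.0962·18 = 53.2500
  x_6 = 0.0632·73 + 0.0962·92 + 0.0771·92 + 0.0273·32 + 0.0950·50 + 0.0341·6 + 1.0388·81 + 0.1019·18 = 112.3628
  x_7 = 0.0879·73 + 0.1415·92 + 0.0834·92 + 0.0573·32 + 0.1317·50 + 0.0833·6 + 0.1068·81 + 1.0967·18 = 64.4047

L[5,1] = 0.0754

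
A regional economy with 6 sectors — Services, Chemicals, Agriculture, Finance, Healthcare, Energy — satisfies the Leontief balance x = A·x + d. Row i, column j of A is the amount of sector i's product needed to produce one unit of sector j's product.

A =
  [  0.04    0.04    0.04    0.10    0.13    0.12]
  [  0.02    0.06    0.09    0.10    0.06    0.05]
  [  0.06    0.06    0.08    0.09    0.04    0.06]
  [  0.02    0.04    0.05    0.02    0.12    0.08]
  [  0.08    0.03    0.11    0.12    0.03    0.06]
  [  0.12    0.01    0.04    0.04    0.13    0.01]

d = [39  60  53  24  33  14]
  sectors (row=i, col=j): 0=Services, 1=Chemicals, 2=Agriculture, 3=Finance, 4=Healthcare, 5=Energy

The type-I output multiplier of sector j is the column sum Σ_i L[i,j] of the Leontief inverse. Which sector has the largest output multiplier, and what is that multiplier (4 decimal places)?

Healthcare (1.8326)

Form M = I − A:
  [  0.96   -0.04   -0.04   -0.10   -0.13   -0.12]
  [ -0.02    0.94   -0.09   -0.10   -0.06   -0.05]
  [ -0.06   -0.06    0.92   -0.09   -0.04   -0.06]
  [ -0.02   -0.04   -0.05    0.98   -0.12   -0.08]
  [ -0.08   -0.03   -0.11   -0.12    0.97   -0.06]
  [ -0.12   -0.01   -0.04   -0.04   -0.13    0.99]
Leontief inverse L = M⁻¹:
  [  1.0892    0.0670    0.0930    0.1572    0.1956    0.1656]
  [  0.0541    1.0853    0.1334    0.1455    0.1097    0.0879]
  [  0.0953    0.0857    1.1227    0.1373    0.0949    0.1008]
  [  0.0564    0.0598    0.0903    1.0649    0.1616    0.1112]
  [  0.1188    0.0582    0.1554    0.1704    1.0923    0.1067]
  [  0.1543    0.0326    0.0820    0.0915    0.1786    1.0536]
Total output x = L · d:
  x_0 = 1.0892·39 + 0.0670·60 + 0.0930·53 + 0.1572·24 + 0.1956·33 + 0.1656·14 = 63.9731
  x_1 = 0.0541·39 + 1.0853·60 + 0.1334·53 + 0.1455·24 + 0.1097·33 + 0.0879·14 = 82.6353
  x_2 = 0.0953·39 + 0.0857·60 + 1.1227·53 + 0.1373·24 + 0.0949·33 + 0.1008·14 = 76.1938
  x_3 = 0.0564·39 + 0.0598·60 + 0.0903·53 + 1.0649·24 + 0.1616·33 + 0.1112·14 = 43.0270
  x_4 = 0.1188·39 + 0.0582·60 + 0.1554·53 + 0.1704·24 + 1.0923·33 + 0.1067·14 = 57.9909
  x_5 = 0.1543·39 + 0.0326·60 + 0.0820·53 + 0.0915·24 + 0.1786·33 + 1.0536·14 = 35.1624
Output multipliers (column sums of L):
  Services: 1.5681
  Chemicals: 1.3886
  Agriculture: 1.6768
  Finance: 1.7669
  Healthcare: 1.8326
  Energy: 1.6258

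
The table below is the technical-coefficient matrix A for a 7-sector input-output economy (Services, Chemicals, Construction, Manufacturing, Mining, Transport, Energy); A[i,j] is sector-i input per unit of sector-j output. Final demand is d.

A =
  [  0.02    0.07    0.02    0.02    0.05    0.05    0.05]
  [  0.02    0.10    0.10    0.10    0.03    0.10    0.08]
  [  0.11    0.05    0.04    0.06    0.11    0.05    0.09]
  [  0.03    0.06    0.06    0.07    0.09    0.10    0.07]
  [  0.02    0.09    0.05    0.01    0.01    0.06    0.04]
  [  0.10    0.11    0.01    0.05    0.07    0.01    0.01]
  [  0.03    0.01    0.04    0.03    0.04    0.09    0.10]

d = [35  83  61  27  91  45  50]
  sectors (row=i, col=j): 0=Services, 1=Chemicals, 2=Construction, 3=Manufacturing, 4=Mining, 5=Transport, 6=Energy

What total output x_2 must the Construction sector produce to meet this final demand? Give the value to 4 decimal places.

107.7039

Form M = I − A:
  [  0.98   -0.07   -0.02   -0.02   -0.05   -0.05   -0.05]
  [ -0.02    0.90   -0.10   -0.10   -0.03   -0.10   -0.08]
  [ -0.11   -0.05    0.96   -0.06   -0.11   -0.05   -0.09]
  [ -0.03   -0.06   -0.06    0.93   -0.09   -0.10   -0.07]
  [ -0.02   -0.09   -0.05   -0.01    0.99   -0.06   -0.04]
  [ -0.10   -0.11   -0.01   -0.05   -0.07    0.99   -0.01]
  [ -0.03   -0.01   -0.04   -0.03   -0.04   -0.09    0.90]
Leontief inverse L = M⁻¹:
  [  1.0410    0.1045    0.0433    0.0441    0.0735    0.0814    0.0791]
  [  0.0669    1.1641    0.1439    0.1500    0.0853    0.1612    0.1388]
  [  0.1440    0.1069    1.0766    0.0958    0.1519    0.1041    0.1405]
  [  0.0689    0.1178    0.0965    1.1090    0.1340    0.1511    0.1178]
  [  0.0448    0.1259    0.0743    0.0377    1.0372    0.0919    0.0712]
  [  0.1213    0.1563    0.0420    0.0813    0.0993    1.0527    0.0473]
  [  0.0583    0.0463    0.0616    0.0542    0.0706    0.1235    1.1334]
Total output x = L · d:
  x_0 = 1.0410·35 + 0.1045·83 + 0.0433·61 + 0.0441·27 + 0.0735·91 + 0.0814·45 + 0.0791·50 = 63.2468
  x_1 = 0.0669·35 + 1.1641·83 + 0.1439·61 + 0.1500·27 + 0.0853·91 + 0.1612·45 + 0.1388·50 = 133.7453
  x_2 = 0.1440·35 + 0.1069·83 + 1.0766·61 + 0.0958·27 + 0.1519·91 + 0.1041·45 + 0.1405·50 = 107.7039
  x_3 = 0.0689·35 + 0.1178·83 + 0.0965·61 + 1.1090·27 + 0.1340·91 + 0.1511·45 + 0.1178·50 = 72.9137
  x_4 = 0.0448·35 + 0.1259·83 + 0.0743·61 + 0.0377·27 + 1.0372·91 + 0.0919·45 + 0.0712·50 = 119.6476
  x_5 = 0.1213·35 + 0.1563·83 + 0.0420·61 + 0.0813·27 + 0.0993·91 + 1.0527·45 + 0.0473·50 = 80.7397
  x_6 = 0.0583·35 + 0.0463·83 + 0.0616·61 + 0.0542·27 + 0.0706·91 + 0.1235·45 + 1.1334·50 = 79.7588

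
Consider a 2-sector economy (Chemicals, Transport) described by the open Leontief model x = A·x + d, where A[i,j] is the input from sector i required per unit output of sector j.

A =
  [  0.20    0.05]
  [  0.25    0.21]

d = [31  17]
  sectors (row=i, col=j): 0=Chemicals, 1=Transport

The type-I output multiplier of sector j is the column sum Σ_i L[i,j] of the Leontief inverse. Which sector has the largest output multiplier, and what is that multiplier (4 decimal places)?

Form M = I − A:
  [  0.80   -0.05]
  [ -0.25    0.79]
Leontief inverse L = M⁻¹:
  [  1.2752    0.0807]
  [  0.4036    1.2914]
Total output x = L · d:
  x_0 = 1.2752·31 + 0.0807·17 = 40.9040
  x_1 = 0.4036·31 + 1.2914·17 = 34.4633
Output multipliers (column sums of L):
  Chemicals: 1.6788
  Transport: 1.3721

Chemicals (1.6788)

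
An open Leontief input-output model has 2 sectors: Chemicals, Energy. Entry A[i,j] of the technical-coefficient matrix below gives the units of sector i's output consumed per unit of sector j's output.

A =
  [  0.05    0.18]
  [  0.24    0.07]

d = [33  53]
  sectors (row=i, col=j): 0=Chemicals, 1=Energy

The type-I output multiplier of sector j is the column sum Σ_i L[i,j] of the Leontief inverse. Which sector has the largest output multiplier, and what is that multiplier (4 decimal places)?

Chemicals (1.3924)

Form M = I − A:
  [  0.95   -0.18]
  [ -0.24    0.93]
Leontief inverse L = M⁻¹:
  [  1.1067    0.2142]
  [  0.2856    1.1305]
Total output x = L · d:
  x_0 = 1.1067·33 + 0.2142·53 = 47.8758
  x_1 = 0.2856·33 + 1.1305·53 = 69.3443
Output multipliers (column sums of L):
  Chemicals: 1.3924
  Energy: 1.3448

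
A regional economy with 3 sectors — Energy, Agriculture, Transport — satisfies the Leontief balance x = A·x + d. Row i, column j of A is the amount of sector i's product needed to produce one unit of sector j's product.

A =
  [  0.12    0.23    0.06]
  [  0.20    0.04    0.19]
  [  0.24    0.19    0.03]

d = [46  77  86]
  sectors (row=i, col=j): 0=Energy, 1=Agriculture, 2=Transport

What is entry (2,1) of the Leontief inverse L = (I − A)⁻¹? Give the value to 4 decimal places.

L[2,1] = 0.3104

Form M = I − A:
  [  0.88   -0.23   -0.06]
  [ -0.20    0.96   -0.19]
  [ -0.24   -0.19    0.97]
Leontief inverse L = M⁻¹:
  [  1.2493    0.3273    0.1414]
  [  0.3344    1.1713    0.2501]
  [  0.3746    0.3104    1.1149]
Total output x = L · d:
  x_0 = 1.2493·46 + 0.3273·77 + 0.1414·86 = 94.8293
  x_1 = 0.3344·46 + 1.1713·77 + 0.2501·86 = 127.0820
  x_2 = 0.3746·46 + 0.3104·77 + 1.1149·86 = 137.0151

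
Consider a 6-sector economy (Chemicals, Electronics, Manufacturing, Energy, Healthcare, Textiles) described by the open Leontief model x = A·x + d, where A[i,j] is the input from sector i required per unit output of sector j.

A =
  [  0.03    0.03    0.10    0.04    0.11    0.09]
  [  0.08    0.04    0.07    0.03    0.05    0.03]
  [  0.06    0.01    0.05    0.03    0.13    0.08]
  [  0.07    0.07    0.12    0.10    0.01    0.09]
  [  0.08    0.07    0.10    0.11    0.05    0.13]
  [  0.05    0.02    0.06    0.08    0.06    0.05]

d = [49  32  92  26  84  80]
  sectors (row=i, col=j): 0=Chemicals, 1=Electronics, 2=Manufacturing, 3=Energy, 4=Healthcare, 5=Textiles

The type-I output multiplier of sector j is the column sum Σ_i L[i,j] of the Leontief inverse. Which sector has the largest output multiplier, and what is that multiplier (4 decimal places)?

Manufacturing (1.8252)

Form M = I − A:
  [  0.97   -0.03   -0.10   -0.04   -0.11   -0.09]
  [ -0.08    0.96   -0.07   -0.03   -0.05   -0.03]
  [ -0.06   -0.01    0.95   -0.03   -0.13   -0.08]
  [ -0.07   -0.07   -0.12    0.90   -0.01   -0.09]
  [ -0.08   -0.07   -0.10   -0.11    0.95   -0.13]
  [ -0.05   -0.02   -0.06   -0.08   -0.06    0.95]
Leontief inverse L = M⁻¹:
  [  1.0719    0.0560    0.1538    0.0870    0.1583    0.1462]
  [  0.1096    1.0586    0.1111    0.0610    0.0887    0.0711]
  [  0.0977    0.0354    1.1017    0.0753    0.1732    0.1340]
  [  0.1147    0.0968    0.1800    1.1463    0.0643    0.1465]
  [  0.1333    0.1034    0.1725    0.1686    1.1114    0.1985]
  [  0.0830    0.0422    0.1061    0.1178    0.0967    1.0952]
Total output x = L · d:
  x_0 = 1.0719·49 + 0.0560·32 + 0.1538·92 + 0.0870·26 + 0.1583·84 + 0.1462·80 = 95.7202
  x_1 = 0.1096·49 + 1.0586·32 + 0.1111·92 + 0.0610·26 + 0.0887·84 + 0.0711·80 = 64.1927
  x_2 = 0.0977·49 + 0.0354·32 + 1.1017·92 + 0.0753·26 + 0.1732·84 + 0.1340·80 = 134.5073
  x_3 = 0.1147·49 + 0.0968·32 + 0.1800·92 + 1.1463·26 + 0.0643·84 + 0.1465·80 = 72.2065
  x_4 = 0.1333·49 + 0.1034·32 + 0.1725·92 + 0.1686·26 + 1.1114·84 + 0.1985·80 = 139.3277
  x_5 = 0.0830·49 + 0.0422·32 + 0.1061·92 + 0.1178·26 + 0.0967·84 + 1.0952·80 = 113.9752
Output multipliers (column sums of L):
  Chemicals: 1.6101
  Electronics: 1.3925
  Manufacturing: 1.8252
  Energy: 1.6560
  Healthcare: 1.6927
  Textiles: 1.7914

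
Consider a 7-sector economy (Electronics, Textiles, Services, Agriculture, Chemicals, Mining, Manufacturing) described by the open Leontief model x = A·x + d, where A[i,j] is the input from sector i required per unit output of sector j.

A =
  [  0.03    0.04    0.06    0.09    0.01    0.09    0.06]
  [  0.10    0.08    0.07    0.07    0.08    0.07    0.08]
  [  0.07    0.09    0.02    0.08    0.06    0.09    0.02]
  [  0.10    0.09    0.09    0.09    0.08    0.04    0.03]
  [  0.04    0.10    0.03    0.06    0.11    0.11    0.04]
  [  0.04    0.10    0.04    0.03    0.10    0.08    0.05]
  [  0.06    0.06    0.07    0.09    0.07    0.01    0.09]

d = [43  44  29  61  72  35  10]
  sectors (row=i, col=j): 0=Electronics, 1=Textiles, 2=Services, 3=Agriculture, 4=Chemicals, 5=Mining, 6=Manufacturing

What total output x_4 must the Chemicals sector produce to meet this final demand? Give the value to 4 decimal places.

114.3766

Form M = I − A:
  [  0.97   -0.04   -0.06   -0.09   -0.01   -0.09   -0.06]
  [ -0.10    0.92   -0.07   -0.07   -0.08   -0.07   -0.08]
  [ -0.07   -0.09    0.98   -0.08   -0.06   -0.09   -0.02]
  [ -0.10   -0.09   -0.09    0.91   -0.08   -0.04   -0.03]
  [ -0.04   -0.10   -0.03   -0.06    0.89   -0.11   -0.04]
  [ -0.04   -0.10   -0.04   -0.03   -0.10    0.92   -0.05]
  [ -0.06   -0.06   -0.07   -0.09   -0.07   -0.01    0.91]
Leontief inverse L = M⁻¹:
  [  1.0772    0.0986    0.1004    0.1413    0.0635    0.1375    0.0969]
  [  0.1645    1.1619    0.1266    0.1451    0.1546    0.1431    0.1352]
  [  0.1223    0.1566    1.0660    0.1370    0.1214    0.1493    0.0633]
  [  0.1633    0.1685    0.1436    1.1621    0.1500    0.1122    0.0798]
  [  0.0987    0.1783    0.0801    0.1234    1.1844    0.1790    0.0899]
  [  0.0924    0.1692    0.0843    0.0876    0.1656    1.1418    0.0957]
  [  0.1160    0.1274    0.1183    0.1548    0.1315    0.0674    1.1349]
Total output x = L · d:
  x_0 = 1.0772·43 + 0.0986·44 + 0.1004·29 + 0.1413·61 + 0.0635·72 + 0.1375·35 + 0.0969·10 = 72.5439
  x_1 = 0.1645·43 + 1.1619·44 + 0.1266·29 + 0.1451·61 + 0.1546·72 + 0.1431·35 + 0.1352·10 = 88.2085
  x_2 = 0.1223·43 + 0.1566·44 + 1.0660·29 + 0.1370·61 + 0.1214·72 + 0.1493·35 + 0.0633·10 = 66.0183
  x_3 = 0.1633·43 + 0.1685·44 + 0.1436·29 + 1.1621·61 + 0.1500·72 + 0.1122·35 + 0.0798·10 = 105.0177
  x_4 = 0.0987·43 + 0.1783·44 + 0.0801·29 + 0.1234·61 + 1.1844·72 + 0.1790·35 + 0.0899·10 = 114.3766
  x_5 = 0.0924·43 + 0.1692·44 + 0.0843·29 + 0.0876·61 + 0.1656·72 + 1.1418·35 + 0.0957·10 = 72.0475
  x_6 = 0.1160·43 + 0.1274·44 + 0.1183·29 + 0.1548·61 + 0.1315·72 + 0.0674·35 + 1.1349·10 = 46.6427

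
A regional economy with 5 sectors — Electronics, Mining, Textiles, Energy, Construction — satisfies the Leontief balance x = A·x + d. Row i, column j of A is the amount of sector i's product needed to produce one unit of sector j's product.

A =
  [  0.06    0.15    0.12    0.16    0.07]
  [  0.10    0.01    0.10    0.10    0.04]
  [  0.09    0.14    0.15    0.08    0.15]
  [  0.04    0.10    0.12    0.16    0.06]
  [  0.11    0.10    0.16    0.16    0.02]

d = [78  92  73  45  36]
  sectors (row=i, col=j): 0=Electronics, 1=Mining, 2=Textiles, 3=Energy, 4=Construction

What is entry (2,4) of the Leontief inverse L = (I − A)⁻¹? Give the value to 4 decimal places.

Form M = I − A:
  [  0.94   -0.15   -0.12   -0.16   -0.07]
  [ -0.10    0.99   -0.10   -0.10   -0.04]
  [ -0.09   -0.14    0.85   -0.08   -0.15]
  [ -0.04   -0.10   -0.12    0.84   -0.06]
  [ -0.11   -0.10   -0.16   -0.16    0.98]
Leontief inverse L = M⁻¹:
  [  1.1470    0.2569    0.2634    0.3030    0.1513]
  [  0.1547    1.0910    0.1963    0.1966    0.0977]
  [  0.1920    0.2632    1.3134    0.2387    0.2401]
  [  0.1144    0.1951    0.2453    1.2840    0.1323]
  [  0.1945    0.2150    0.3041    0.3027    1.1082]
Total output x = L · d:
  x_0 = 1.1470·78 + 0.2569·92 + 0.2634·73 + 0.3030·45 + 0.1513·36 = 151.4071
  x_1 = 0.1547·78 + 1.0910·92 + 0.1963·73 + 0.1966·45 + 0.0977·36 = 139.1362
  x_2 = 0.1920·78 + 0.2632·92 + 1.3134·73 + 0.2387·45 + 0.2401·36 = 154.4598
  x_3 = 0.1144·78 + 0.1951·92 + 0.2453·73 + 1.2840·45 + 0.1323·36 = 107.3155
  x_4 = 0.1945·78 + 0.2150·92 + 0.3041·73 + 0.3027·45 + 1.1082·36 = 110.6658

L[2,4] = 0.2401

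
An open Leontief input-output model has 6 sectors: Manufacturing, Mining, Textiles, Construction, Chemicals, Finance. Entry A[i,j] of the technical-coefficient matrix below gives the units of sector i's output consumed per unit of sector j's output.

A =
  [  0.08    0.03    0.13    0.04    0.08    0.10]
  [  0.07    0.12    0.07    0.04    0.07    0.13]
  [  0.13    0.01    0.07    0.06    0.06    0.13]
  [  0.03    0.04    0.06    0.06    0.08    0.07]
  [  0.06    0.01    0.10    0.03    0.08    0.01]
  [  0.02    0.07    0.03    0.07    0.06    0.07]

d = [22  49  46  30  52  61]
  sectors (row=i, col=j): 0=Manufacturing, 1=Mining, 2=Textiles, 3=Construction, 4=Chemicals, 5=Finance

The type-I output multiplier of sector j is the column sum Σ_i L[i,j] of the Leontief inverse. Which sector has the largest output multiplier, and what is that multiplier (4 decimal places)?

Form M = I − A:
  [  0.92   -0.03   -0.13   -0.04   -0.08   -0.10]
  [ -0.07    0.88   -0.07   -0.04   -0.07   -0.13]
  [ -0.13   -0.01    0.93   -0.06   -0.06   -0.13]
  [ -0.03   -0.04   -0.06    0.94   -0.08   -0.07]
  [ -0.06   -0.01   -0.10   -0.03    0.92   -0.01]
  [ -0.02   -0.07   -0.03   -0.07   -0.06    0.93]
Leontief inverse L = M⁻¹:
  [  1.1327    0.0589    0.1874    0.0791    0.1327    0.1636]
  [  0.1223    1.1632    0.1302    0.0821    0.1279    0.2015]
  [  0.1771    0.0398    1.1277    0.0990    0.1130    0.1909]
  [  0.0647    0.0631    0.1004    1.0879    0.1189    0.1130]
  [  0.0971    0.0239    0.1402    0.0533    1.1142    0.0494]
  [  0.0504    0.0964    0.0668    0.0964    0.0970    1.1118]
Total output x = L · d:
  x_0 = 1.1327·22 + 0.0589·49 + 0.1874·46 + 0.0791·30 + 0.1327·52 + 0.1636·61 = 55.6805
  x_1 = 0.1223·22 + 1.1632·49 + 0.1302·46 + 0.0821·30 + 0.1279·52 + 0.2015·61 = 87.0848
  x_2 = 0.1771·22 + 0.0398·49 + 1.1277·46 + 0.0990·30 + 0.1130·52 + 0.1909·61 = 78.2202
  x_3 = 0.0647·22 + 0.0631·49 + 0.1004·46 + 1.0879·30 + 0.1189·52 + 0.1130·61 = 54.8490
  x_4 = 0.0971·22 + 0.0239·49 + 0.1402·46 + 0.0533·30 + 1.1142·52 + 0.0494·61 = 72.3106
  x_5 = 0.0504·22 + 0.0964·49 + 0.0668·46 + 0.0964·30 + 0.0970·52 + 1.1118·61 = 84.6604
Output multipliers (column sums of L):
  Manufacturing: 1.6444
  Mining: 1.4454
  Textiles: 1.7528
  Construction: 1.4979
  Chemicals: 1.7038
  Finance: 1.8302

Finance (1.8302)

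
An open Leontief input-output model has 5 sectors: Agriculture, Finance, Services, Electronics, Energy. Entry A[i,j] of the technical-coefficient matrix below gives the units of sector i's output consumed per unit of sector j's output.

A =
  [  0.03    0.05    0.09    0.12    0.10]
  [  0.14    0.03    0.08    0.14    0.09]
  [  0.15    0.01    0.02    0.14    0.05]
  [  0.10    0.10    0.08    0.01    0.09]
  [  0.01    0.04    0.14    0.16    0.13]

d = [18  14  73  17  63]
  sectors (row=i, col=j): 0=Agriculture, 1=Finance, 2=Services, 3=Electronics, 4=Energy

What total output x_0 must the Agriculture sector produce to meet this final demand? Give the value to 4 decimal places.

Form M = I − A:
  [  0.97   -0.05   -0.09   -0.12   -0.10]
  [ -0.14    0.97   -0.08   -0.14   -0.09]
  [ -0.15   -0.01    0.98   -0.14   -0.05]
  [ -0.10   -0.10   -0.08    0.99   -0.09]
  [ -0.01   -0.04   -0.14   -0.16    0.87]
Leontief inverse L = M⁻¹:
  [  1.0868    0.0838    0.1453    0.1902    0.1616]
  [  0.2026    1.0728    0.1482    0.2240    0.1660]
  [  0.1945    0.0462    1.0740    0.1997    0.1095]
  [  0.1533    0.1280    0.1352    1.0904    0.1514]
  [  0.0813    0.0813    0.2062    0.2451    1.2044]
Total output x = L · d:
  x_0 = 1.0868·18 + 0.0838·14 + 0.1453·73 + 0.1902·17 + 0.1616·63 = 44.7546
  x_1 = 0.2026·18 + 1.0728·14 + 0.1482·73 + 0.2240·17 + 0.1660·63 = 43.7472
  x_2 = 0.1945·18 + 0.0462·14 + 1.0740·73 + 0.1997·17 + 0.1095·63 = 92.8415
  x_3 = 0.1533·18 + 0.1280·14 + 0.1352·73 + 1.0904·17 + 0.1514·63 = 42.4950
  x_4 = 0.0813·18 + 0.0813·14 + 0.2062·73 + 0.2451·17 + 1.2044·63 = 97.6948

44.7546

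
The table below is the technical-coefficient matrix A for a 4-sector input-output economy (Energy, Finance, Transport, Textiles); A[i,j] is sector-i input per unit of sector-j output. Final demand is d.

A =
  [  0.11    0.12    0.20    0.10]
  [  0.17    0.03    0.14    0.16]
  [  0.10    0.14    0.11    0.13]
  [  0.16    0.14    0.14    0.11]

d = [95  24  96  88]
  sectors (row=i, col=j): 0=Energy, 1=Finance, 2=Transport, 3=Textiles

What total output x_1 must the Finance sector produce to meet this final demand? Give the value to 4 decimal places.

109.8235

Form M = I − A:
  [  0.89   -0.12   -0.20   -0.10]
  [ -0.17    0.97   -0.14   -0.16]
  [ -0.10   -0.14    0.89   -0.13]
  [ -0.16   -0.14   -0.14    0.89]
Leontief inverse L = M⁻¹:
  [  1.2519    0.2403    0.3563    0.2359]
  [  0.3042    1.1521    0.2943    0.2843]
  [  0.2338    0.2467    1.2549    0.2539]
  [  0.3097    0.2632    0.3077    1.2507]
Total output x = L · d:
  x_0 = 1.2519·95 + 0.2403·24 + 0.3563·96 + 0.2359·88 = 179.6637
  x_1 = 0.3042·95 + 1.1521·24 + 0.2943·96 + 0.2843·88 = 109.8235
  x_2 = 0.2338·95 + 0.2467·24 + 1.2549·96 + 0.2539·88 = 170.9392
  x_3 = 0.3097·95 + 0.2632·24 + 0.3077·96 + 1.2507·88 = 175.3404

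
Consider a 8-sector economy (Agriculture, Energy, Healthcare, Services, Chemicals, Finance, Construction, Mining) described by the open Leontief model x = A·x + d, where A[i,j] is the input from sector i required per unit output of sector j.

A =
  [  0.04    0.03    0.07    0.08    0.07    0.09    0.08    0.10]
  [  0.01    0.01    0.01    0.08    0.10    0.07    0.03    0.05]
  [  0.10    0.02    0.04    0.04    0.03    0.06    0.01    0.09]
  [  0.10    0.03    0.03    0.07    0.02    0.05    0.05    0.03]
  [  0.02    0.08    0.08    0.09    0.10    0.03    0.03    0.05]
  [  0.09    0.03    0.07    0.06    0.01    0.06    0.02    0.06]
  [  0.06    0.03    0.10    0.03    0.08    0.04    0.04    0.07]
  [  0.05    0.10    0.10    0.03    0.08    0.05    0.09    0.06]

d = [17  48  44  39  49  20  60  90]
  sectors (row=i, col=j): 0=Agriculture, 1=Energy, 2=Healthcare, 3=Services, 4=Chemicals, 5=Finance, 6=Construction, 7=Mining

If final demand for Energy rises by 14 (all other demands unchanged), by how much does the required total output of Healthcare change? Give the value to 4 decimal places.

Form M = I − A:
  [  0.96   -0.03   -0.07   -0.08   -0.07   -0.09   -0.08   -0.10]
  [ -0.01    0.99   -0.01   -0.08   -0.10   -0.07   -0.03   -0.05]
  [ -0.10   -0.02    0.96   -0.04   -0.03   -0.06   -0.01   -0.09]
  [ -0.10   -0.03   -0.03    0.93   -0.02   -0.05   -0.05   -0.03]
  [ -0.02   -0.08   -0.08   -0.09    0.90   -0.03   -0.03   -0.05]
  [ -0.09   -0.03   -0.07   -0.06   -0.01    0.94   -0.02   -0.06]
  [ -0.06   -0.03   -0.10   -0.03   -0.08   -0.04    0.96   -0.07]
  [ -0.05   -0.10   -0.10   -0.03   -0.08   -0.05   -0.09    0.94]
Leontief inverse L = M⁻¹:
  [  1.1040    0.0757    0.1372    0.1387    0.1293    0.1457    0.1255    0.1646]
  [  0.0497    1.0413    0.0525    0.1209    0.1381    0.1036    0.0582    0.0879]
  [  0.1440    0.0534    1.0883    0.0835    0.0729    0.1034    0.0468    0.1390]
  [  0.1432    0.0574    0.0741    1.1125    0.0599    0.0914    0.0834    0.0761]
  [  0.0703    0.1168    0.1299    0.1436    1.1528    0.0763    0.0655    0.1018]
  [  0.1371    0.0598    0.1156    0.1033    0.0503    1.1040    0.0547    0.1094]
  [  0.1094    0.0672    0.1534    0.0787    0.1306    0.0861    1.0762    0.1250]
  [  0.1077    0.1419    0.1629    0.0899    0.1445    0.1062    0.1320    1.1256]
Total output x = L · d:
  x_0 = 1.1040·17 + 0.0757·48 + 0.1372·44 + 0.1387·39 + 0.1293·49 + 0.1457·20 + 0.1255·60 + 0.1646·90 = 65.4410
  x_1 = 0.0497·17 + 1.0413·48 + 0.0525·44 + 0.1209·39 + 0.1381·49 + 0.1036·20 + 0.0582·60 + 0.0879·90 = 78.0965
  x_2 = 0.1440·17 + 0.0534·48 + 1.0883·44 + 0.0835·39 + 0.0729·49 + 0.1034·20 + 0.0468·60 + 0.1390·90 = 77.1099
  x_3 = 0.1432·17 + 0.0574·48 + 0.0741·44 + 1.1125·39 + 0.0599·49 + 0.0914·20 + 0.0834·60 + 0.0761·90 = 68.4504
  x_4 = 0.0703·17 + 0.1168·48 + 0.1299·44 + 0.1436·39 + 1.1528·49 + 0.0763·20 + 0.0655·60 + 0.1018·90 = 89.2202
  x_5 = 0.1371·17 + 0.0598·48 + 0.1156·44 + 0.1033·39 + 0.0503·49 + 1.1040·20 + 0.0547·60 + 0.1094·90 = 51.9905
  x_6 = 0.1094·17 + 0.0672·48 + 0.1534·44 + 0.0787·39 + 0.1306·49 + 0.0861·20 + 1.0762·60 + 0.1250·90 = 98.8471
  x_7 = 0.1077·17 + 0.1419·48 + 0.1629·44 + 0.0899·39 + 0.1445·49 + 0.1062·20 + 0.1320·60 + 1.1256·90 = 137.7442
Δx_2 = L[2,1] · Δd_1 = 0.0534 · 14 = 0.7471

0.7471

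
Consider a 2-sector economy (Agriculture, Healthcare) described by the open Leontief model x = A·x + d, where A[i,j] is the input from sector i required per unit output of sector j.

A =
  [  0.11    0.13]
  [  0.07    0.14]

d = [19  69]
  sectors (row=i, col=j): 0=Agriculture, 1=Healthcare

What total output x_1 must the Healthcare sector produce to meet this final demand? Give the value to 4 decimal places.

Form M = I − A:
  [  0.89   -0.13]
  [ -0.07    0.86]
Leontief inverse L = M⁻¹:
  [  1.1371    0.1719]
  [  0.0926    1.1768]
Total output x = L · d:
  x_0 = 1.1371·19 + 0.1719·69 = 33.4656
  x_1 = 0.0926·19 + 1.1768·69 = 82.9565

82.9565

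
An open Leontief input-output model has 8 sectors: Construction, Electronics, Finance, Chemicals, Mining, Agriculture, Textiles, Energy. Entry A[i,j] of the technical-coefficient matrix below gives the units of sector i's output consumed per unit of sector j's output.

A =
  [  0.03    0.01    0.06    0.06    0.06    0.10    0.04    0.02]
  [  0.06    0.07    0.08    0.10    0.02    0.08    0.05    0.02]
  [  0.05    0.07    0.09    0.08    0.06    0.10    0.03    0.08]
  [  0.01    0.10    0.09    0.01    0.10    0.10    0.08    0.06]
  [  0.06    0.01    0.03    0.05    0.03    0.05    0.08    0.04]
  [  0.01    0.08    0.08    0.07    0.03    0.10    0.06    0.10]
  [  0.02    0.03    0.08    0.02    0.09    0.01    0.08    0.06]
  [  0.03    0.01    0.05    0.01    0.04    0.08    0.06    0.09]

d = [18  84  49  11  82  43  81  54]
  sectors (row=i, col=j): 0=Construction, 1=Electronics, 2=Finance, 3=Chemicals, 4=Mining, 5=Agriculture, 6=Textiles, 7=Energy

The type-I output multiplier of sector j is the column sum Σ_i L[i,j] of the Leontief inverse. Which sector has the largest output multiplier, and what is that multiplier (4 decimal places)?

Form M = I − A:
  [  0.97   -0.01   -0.06   -0.06   -0.06   -0.10   -0.04   -0.02]
  [ -0.06    0.93   -0.08   -0.10   -0.02   -0.08   -0.05   -0.02]
  [ -0.05   -0.07    0.91   -0.08   -0.06   -0.10   -0.03   -0.08]
  [ -0.01   -0.10   -0.09    0.99   -0.10   -0.10   -0.08   -0.06]
  [ -0.06   -0.01   -0.03   -0.05    0.97   -0.05   -0.08   -0.04]
  [ -0.01   -0.08   -0.08   -0.07   -0.03    0.90   -0.06   -0.10]
  [ -0.02   -0.03   -0.08   -0.02   -0.09   -0.01    0.92   -0.06]
  [ -0.03   -0.01   -0.05   -0.01   -0.04   -0.08   -0.06    0.91]
Leontief inverse L = M⁻¹:
  [  1.0521    0.0479    0.1111    0.0960    0.0982    0.1565    0.0835    0.0673]
  [  0.0890    1.1215    0.1483    0.1480    0.0706    0.1544    0.1037    0.0763]
  [  0.0845    0.1247    1.1649    0.1340    0.1140    0.1852    0.0917    0.1473]
  [  0.0463    0.1497    0.1611    1.0651    0.1493    0.1756    0.1405    0.1238]
  [  0.0790    0.0395    0.0750    0.0788    1.0667    0.0971    0.1192    0.0798]
  [  0.0421    0.1327    0.1522    0.1198    0.0814    1.1784    0.1192    0.1660]
  [  0.0456    0.0596    0.1273    0.0534    0.1277    0.0592    1.1227    0.1032]
  [  0.0510    0.0397    0.0961    0.0414    0.0744    0.1307    0.1002    1.1363]
Total output x = L · d:
  x_0 = 1.0521·18 + 0.0479·84 + 0.1111·49 + 0.0960·11 + 0.0982·82 + 0.1565·43 + 0.0835·81 + 0.0673·54 = 54.6404
  x_1 = 0.0890·18 + 1.1215·84 + 0.1483·49 + 0.1480·11 + 0.0706·82 + 0.1544·43 + 0.1037·81 + 0.0763·54 = 129.6518
  x_2 = 0.0845·18 + 0.1247·84 + 1.1649·49 + 0.1340·11 + 0.1140·82 + 0.1852·43 + 0.0917·81 + 0.1473·54 = 103.2426
  x_3 = 0.0463·18 + 0.1497·84 + 0.1611·49 + 1.0651·11 + 0.1493·82 + 0.1756·43 + 0.1405·81 + 0.1238·54 = 70.8774
  x_4 = 0.0790·18 + 0.0395·84 + 0.0750·49 + 0.0788·11 + 1.0667·82 + 0.0971·43 + 0.1192·81 + 0.0798·54 = 114.8941
  x_5 = 0.0421·18 + 0.1327·84 + 0.1522·49 + 0.1198·11 + 0.0814·82 + 1.1784·43 + 0.1192·81 + 0.1660·54 = 96.6432
  x_6 = 0.0456·18 + 0.0596·84 + 0.1273·49 + 0.0534·11 + 0.1277·82 + 0.0592·43 + 1.1227·81 + 0.1032·54 = 122.1777
  x_7 = 0.0510·18 + 0.0397·84 + 0.0961·49 + 0.0414·11 + 0.0744·82 + 0.1307·43 + 0.1002·81 + 1.1363·54 = 90.6203
Output multipliers (column sums of L):
  Construction: 1.4897
  Electronics: 1.7154
  Finance: 2.0360
  Chemicals: 1.7365
  Mining: 1.7823
  Agriculture: 2.1371
  Textiles: 1.8806
  Energy: 1.9000

Agriculture (2.1371)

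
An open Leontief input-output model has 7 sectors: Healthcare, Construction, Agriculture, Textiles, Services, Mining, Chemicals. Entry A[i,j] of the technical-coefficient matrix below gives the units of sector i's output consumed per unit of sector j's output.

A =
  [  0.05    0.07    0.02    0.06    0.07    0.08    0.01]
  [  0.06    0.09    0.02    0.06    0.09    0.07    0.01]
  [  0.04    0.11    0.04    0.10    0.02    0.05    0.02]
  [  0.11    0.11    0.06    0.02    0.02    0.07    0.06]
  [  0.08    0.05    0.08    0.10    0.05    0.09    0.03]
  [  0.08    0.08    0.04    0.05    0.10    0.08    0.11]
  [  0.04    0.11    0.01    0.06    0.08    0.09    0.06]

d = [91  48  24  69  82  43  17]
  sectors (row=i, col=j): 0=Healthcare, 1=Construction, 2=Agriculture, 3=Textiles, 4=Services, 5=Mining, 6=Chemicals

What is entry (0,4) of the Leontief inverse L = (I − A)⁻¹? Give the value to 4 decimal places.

Form M = I − A:
  [  0.95   -0.07   -0.02   -0.06   -0.07   -0.08   -0.01]
  [ -0.06    0.91   -0.02   -0.06   -0.09   -0.07   -0.01]
  [ -0.04   -0.11    0.96   -0.10   -0.02   -0.05   -0.02]
  [ -0.11   -0.11   -0.06    0.98   -0.02   -0.07   -0.06]
  [ -0.08   -0.05   -0.08   -0.10    0.95   -0.09   -0.03]
  [ -0.08   -0.08   -0.04   -0.05   -0.10    0.92   -0.11]
  [ -0.04   -0.11   -0.01   -0.06   -0.08   -0.09    0.94]
Leontief inverse L = M⁻¹:
  [  1.0961    0.1244    0.0469    0.1000    0.1126    0.1298    0.0391]
  [  0.1106    1.1495    0.0499    0.1050    0.1369    0.1251    0.0402]
  [  0.0874    0.1703    1.0656    0.1389    0.0625    0.0998    0.0480]
  [  0.1598    0.1786    0.0865    1.0698    0.0744    0.1298    0.0913]
  [  0.1390    0.1252    0.1140    0.1523    1.1023    0.1539    0.0681]
  [  0.1440    0.1629    0.0768    0.1117    0.1645    1.1556    0.1525]
  [  0.0963    0.1793    0.0417    0.1100    0.1358    0.1532    1.0969]
Total output x = L · d:
  x_0 = 1.0961·91 + 0.1244·48 + 0.0469·24 + 0.1000·69 + 0.1126·82 + 0.1298·43 + 0.0391·17 = 129.2220
  x_1 = 0.1106·91 + 1.1495·48 + 0.0499·24 + 0.1050·69 + 0.1369·82 + 0.1251·43 + 0.0402·17 = 90.9725
  x_2 = 0.0874·91 + 0.1703·48 + 1.0656·24 + 0.1389·69 + 0.0625·82 + 0.0998·43 + 0.0480·17 = 61.5209
  x_3 = 0.1598·91 + 0.1786·48 + 0.0865·24 + 1.0698·69 + 0.0744·82 + 0.1298·43 + 0.0913·17 = 112.2364
  x_4 = 0.1390·91 + 0.1252·48 + 0.1140·24 + 0.1523·69 + 1.1023·82 + 0.1539·43 + 0.0681·17 = 130.0677
  x_5 = 0.1440·91 + 0.1629·48 + 0.0768·24 + 0.1117·69 + 0.1645·82 + 1.1556·43 + 0.1525·17 = 96.2518
  x_6 = 0.0963·91 + 0.1793·48 + 0.0417·24 + 0.1100·69 + 0.1358·82 + 0.1532·43 + 1.0969·17 = 62.3333

L[0,4] = 0.1126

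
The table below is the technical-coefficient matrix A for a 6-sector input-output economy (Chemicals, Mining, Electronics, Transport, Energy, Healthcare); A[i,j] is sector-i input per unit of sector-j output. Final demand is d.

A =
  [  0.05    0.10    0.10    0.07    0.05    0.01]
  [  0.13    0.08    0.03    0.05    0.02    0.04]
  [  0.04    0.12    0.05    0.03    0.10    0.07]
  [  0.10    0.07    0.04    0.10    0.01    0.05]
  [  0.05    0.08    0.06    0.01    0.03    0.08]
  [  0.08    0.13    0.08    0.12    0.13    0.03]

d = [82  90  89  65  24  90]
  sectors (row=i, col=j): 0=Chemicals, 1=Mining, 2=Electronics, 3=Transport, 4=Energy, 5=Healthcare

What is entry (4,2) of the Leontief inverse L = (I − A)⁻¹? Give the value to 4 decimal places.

Form M = I − A:
  [  0.95   -0.10   -0.10   -0.07   -0.05   -0.01]
  [ -0.13    0.92   -0.03   -0.05   -0.02   -0.04]
  [ -0.04   -0.12    0.95   -0.03   -0.10   -0.07]
  [ -0.10   -0.07   -0.04    0.90   -0.01   -0.05]
  [ -0.05   -0.08   -0.06   -0.01    0.97   -0.08]
  [ -0.08   -0.13   -0.08   -0.12   -0.13    0.97]
Leontief inverse L = M⁻¹:
  [  1.0983    0.1573    0.1334    0.1048    0.0800    0.0394]
  [  0.1750    1.1342    0.0662    0.0876    0.0484    0.0619]
  [  0.0939    0.1835    1.0883    0.0688    0.1352    0.1018]
  [  0.1493    0.1272    0.0766    1.1427    0.0400    0.0745]
  [  0.0910    0.1319    0.0913    0.0429    1.0620    0.1028]
  [  0.1524    0.2135    0.1313    0.1732    0.1715    1.0739]
Total output x = L · d:
  x_0 = 1.0983·82 + 0.1573·90 + 0.1334·89 + 0.1048·65 + 0.0800·24 + 0.0394·90 = 128.3631
  x_1 = 0.1750·82 + 1.1342·90 + 0.0662·89 + 0.0876·65 + 0.0484·24 + 0.0619·90 = 134.7448
  x_2 = 0.0939·82 + 0.1835·90 + 1.0883·89 + 0.0688·65 + 0.1352·24 + 0.1018·90 = 137.9534
  x_3 = 0.1493·82 + 0.1272·90 + 0.0766·89 + 1.1427·65 + 0.0400·24 + 0.0745·90 = 112.4531
  x_4 = 0.0910·82 + 0.1319·90 + 0.0913·89 + 0.0429·65 + 1.0620·24 + 0.1028·90 = 64.9831
  x_5 = 0.1524·82 + 0.2135·90 + 0.1313·89 + 0.1732·65 + 0.1715·24 + 1.0739·90 = 155.4271

L[4,2] = 0.0913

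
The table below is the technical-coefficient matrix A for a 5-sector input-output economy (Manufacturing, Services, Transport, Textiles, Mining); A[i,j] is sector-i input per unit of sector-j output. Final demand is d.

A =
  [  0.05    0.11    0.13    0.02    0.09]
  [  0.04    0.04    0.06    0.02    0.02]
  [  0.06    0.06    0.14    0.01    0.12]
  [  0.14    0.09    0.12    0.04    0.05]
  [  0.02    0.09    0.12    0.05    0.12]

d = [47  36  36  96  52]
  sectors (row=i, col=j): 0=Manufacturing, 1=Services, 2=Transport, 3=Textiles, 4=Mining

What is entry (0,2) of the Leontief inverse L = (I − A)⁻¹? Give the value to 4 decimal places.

Form M = I − A:
  [  0.95   -0.11   -0.13   -0.02   -0.09]
  [ -0.04    0.96   -0.06   -0.02   -0.02]
  [ -0.06   -0.06    0.86   -0.01   -0.12]
  [ -0.14   -0.09   -0.12    0.96   -0.05]
  [ -0.02   -0.09   -0.12   -0.05    0.88]
Leontief inverse L = M⁻¹:
  [  1.0798    0.1529    0.1988    0.0352    0.1430]
  [  0.0553    1.0604    0.0921    0.0265    0.0438]
  [  0.0885    0.1050    1.2120    0.0259    0.1782]
  [  0.1764    0.1418    0.1990    1.0560    0.1084]
  [  0.0523    0.1343    0.1905    0.0670    1.1746]
Total output x = L · d:
  x_0 = 1.0798·47 + 0.1529·36 + 0.1988·36 + 0.0352·96 + 0.1430·52 = 74.2257
  x_1 = 0.0553·47 + 1.0604·36 + 0.0921·36 + 0.0265·96 + 0.0438·52 = 48.9101
  x_2 = 0.0885·47 + 0.1050·36 + 1.2120·36 + 0.0259·96 + 0.1782·52 = 63.3299
  x_3 = 0.1764·47 + 0.1418·36 + 0.1990·36 + 1.0560·96 + 0.1084·52 = 127.5795
  x_4 = 0.0523·47 + 0.1343·36 + 0.1905·36 + 0.0670·96 + 1.1746·52 = 81.6648

L[0,2] = 0.1988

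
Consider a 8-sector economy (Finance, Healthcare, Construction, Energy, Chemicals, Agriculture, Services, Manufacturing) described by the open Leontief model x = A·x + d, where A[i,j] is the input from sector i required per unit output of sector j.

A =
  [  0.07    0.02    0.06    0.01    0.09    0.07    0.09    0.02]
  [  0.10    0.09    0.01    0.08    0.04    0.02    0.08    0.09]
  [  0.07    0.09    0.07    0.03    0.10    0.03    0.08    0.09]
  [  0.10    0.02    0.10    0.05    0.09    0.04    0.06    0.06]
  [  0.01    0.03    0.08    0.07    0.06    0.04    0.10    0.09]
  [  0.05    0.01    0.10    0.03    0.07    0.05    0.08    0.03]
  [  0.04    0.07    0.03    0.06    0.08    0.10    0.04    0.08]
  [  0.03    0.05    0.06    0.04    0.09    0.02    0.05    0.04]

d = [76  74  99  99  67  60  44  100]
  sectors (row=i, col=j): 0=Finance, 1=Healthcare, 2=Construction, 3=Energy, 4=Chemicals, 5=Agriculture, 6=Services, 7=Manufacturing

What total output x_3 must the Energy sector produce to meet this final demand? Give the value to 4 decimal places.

Form M = I − A:
  [  0.93   -0.02   -0.06   -0.01   -0.09   -0.07   -0.09   -0.02]
  [ -0.10    0.91   -0.01   -0.08   -0.04   -0.02   -0.08   -0.09]
  [ -0.07   -0.09    0.93   -0.03   -0.10   -0.03   -0.08   -0.09]
  [ -0.10   -0.02   -0.10    0.95   -0.09   -0.04   -0.06   -0.06]
  [ -0.01   -0.03   -0.08   -0.07    0.94   -0.04   -0.10   -0.09]
  [ -0.05   -0.01   -0.10   -0.03   -0.07    0.95   -0.08   -0.03]
  [ -0.04   -0.07   -0.03   -0.06   -0.08   -0.10    0.96   -0.08]
  [ -0.03   -0.05   -0.06   -0.04   -0.09   -0.02   -0.05    0.96]
Leontief inverse L = M⁻¹:
  [  1.1116    0.0585    0.1123    0.0476    0.1536    0.1125    0.1506    0.0726]
  [  0.1567    1.1358    0.0672    0.1256    0.1143    0.0664    0.1480    0.1490]
  [  0.1278    0.1445    1.1334    0.0819    0.1814    0.0793    0.1574    0.1602]
  [  0.1535    0.0673    0.1645    1.0940    0.1695    0.0878    0.1335    0.1231]
  [  0.0595    0.0766    0.1384    0.1142    1.1330    0.0833    0.1635    0.1510]
  [  0.0928    0.0503    0.1524    0.0667    0.1346    1.0902    0.1390    0.0834]
  [  0.0917    0.1128    0.0915    0.1049    0.1516    0.1425    1.1087    0.1387]
  [  0.0696    0.0869    0.1056    0.0763    0.1461    0.0535    0.1038    1.0900]
Total output x = L · d:
  x_0 = 1.1116·76 + 0.0585·74 + 0.1123·99 + 0.0476·99 + 0.1536·67 + 0.1125·60 + 0.1506·44 + 0.0726·100 = 135.5729
  x_1 = 0.1567·76 + 1.1358·74 + 0.0672·99 + 0.1256·99 + 0.1143·67 + 0.0664·60 + 0.1480·44 + 0.1490·100 = 148.0923
  x_2 = 0.1278·76 + 0.1445·74 + 1.1334·99 + 0.0819·99 + 0.1814·67 + 0.0793·60 + 0.1574·44 + 0.1602·100 = 180.5755
  x_3 = 0.1535·76 + 0.0673·74 + 0.1645·99 + 1.0940·99 + 0.1695·67 + 0.0878·60 + 0.1335·44 + 0.1231·100 = 176.0324
  x_4 = 0.0595·76 + 0.0766·74 + 0.1384·99 + 0.1142·99 + 1.1330·67 + 0.0833·60 + 0.1635·44 + 0.1510·100 = 138.4023
  x_5 = 0.0928·76 + 0.0503·74 + 0.1524·99 + 0.0667·99 + 0.1346·67 + 1.0902·60 + 0.1390·44 + 0.0834·100 = 121.3312
  x_6 = 0.0917·76 + 0.1128·74 + 0.0915·99 + 0.1049·99 + 0.1516·67 + 0.1425·60 + 1.1087·44 + 0.1387·100 = 116.1218
  x_7 = 0.0696·76 + 0.0869·74 + 0.1056·99 + 0.0763·99 + 0.1461·67 + 0.0535·60 + 0.1038·44 + 1.0900·100 = 156.2881

176.0324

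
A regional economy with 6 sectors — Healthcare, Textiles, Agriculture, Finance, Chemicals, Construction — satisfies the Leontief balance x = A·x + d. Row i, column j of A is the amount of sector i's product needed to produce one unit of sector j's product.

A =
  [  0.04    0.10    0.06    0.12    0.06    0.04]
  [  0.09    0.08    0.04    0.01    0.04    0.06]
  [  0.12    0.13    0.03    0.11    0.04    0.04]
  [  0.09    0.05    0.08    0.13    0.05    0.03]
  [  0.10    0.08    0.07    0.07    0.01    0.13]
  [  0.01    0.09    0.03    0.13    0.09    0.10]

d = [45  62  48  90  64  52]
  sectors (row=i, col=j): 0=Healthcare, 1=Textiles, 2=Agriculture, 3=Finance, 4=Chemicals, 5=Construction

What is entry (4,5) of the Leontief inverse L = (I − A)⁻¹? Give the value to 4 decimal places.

L[4,5] = 0.1787

Form M = I − A:
  [  0.96   -0.10   -0.06   -0.12   -0.06   -0.04]
  [ -0.09    0.92   -0.04   -0.01   -0.04   -0.06]
  [ -0.12   -0.13    0.97   -0.11   -0.04   -0.04]
  [ -0.09   -0.05   -0.08    0.87   -0.05   -0.03]
  [ -0.10   -0.08   -0.07   -0.07    0.99   -0.13]
  [ -0.01   -0.09   -0.03   -0.13   -0.09    0.90]
Leontief inverse L = M⁻¹:
  [  1.0971    0.1597    0.0991    0.1857    0.0939    0.0836]
  [  0.1278    1.1288    0.0672    0.0588    0.0677    0.0957]
  [  0.1788    0.1963    1.0735    0.1819    0.0792    0.0862]
  [  0.1484    0.1133    0.1216    1.2043    0.0859    0.0721]
  [  0.1532    0.1493    0.1094    0.1482    1.0536    0.1787]
  [  0.0677    0.1525    0.0721    0.2028    0.1282    1.1528]
Total output x = L · d:
  x_0 = 1.0971·45 + 0.1597·62 + 0.0991·48 + 0.1857·90 + 0.0939·64 + 0.0836·52 = 91.1018
  x_1 = 0.1278·45 + 1.1288·62 + 0.0672·48 + 0.0588·90 + 0.0677·64 + 0.0957·52 = 93.5622
  x_2 = 0.1788·45 + 0.1963·62 + 1.0735·48 + 0.1819·90 + 0.0792·64 + 0.0862·52 = 97.6661
  x_3 = 0.1484·45 + 0.1133·62 + 0.1216·48 + 1.2043·90 + 0.0859·64 + 0.0721·52 = 137.1656
  x_4 = 0.1532·45 + 0.1493·62 + 0.1094·48 + 0.1482·90 + 1.0536·64 + 0.1787·52 = 111.4547
  x_5 = 0.0677·45 + 0.1525·62 + 0.0721·48 + 0.2028·90 + 0.1282·64 + 1.1528·52 = 102.3601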